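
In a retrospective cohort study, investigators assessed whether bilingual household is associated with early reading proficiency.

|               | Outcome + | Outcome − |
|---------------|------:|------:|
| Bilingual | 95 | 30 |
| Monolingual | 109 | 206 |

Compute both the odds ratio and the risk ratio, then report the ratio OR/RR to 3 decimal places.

2.725

Cells: a = 95, b = 30, c = 109, d = 206.
OR = (95·206)/(30·109) = 19570/3270 = 5.98471
Risk in exposed = 95/125 = 0.76000; risk in unexposed = 109/315 = 0.34603; RR = 2.19633
OR/RR = 5.98471 / 2.19633 = 2.72487
The outcome is not rare, so the OR lies further from 1 than the RR.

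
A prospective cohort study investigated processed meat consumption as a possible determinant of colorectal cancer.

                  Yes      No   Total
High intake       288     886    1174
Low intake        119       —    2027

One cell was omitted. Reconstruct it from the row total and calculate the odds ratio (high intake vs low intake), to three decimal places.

5.212

The missing cell is in the unexposed row: 2027 − 119 = 1908.
So a = 288, b = 886, c = 119, d = 1908.
OR = (a·d)/(b·c) = (288 × 1908) / (886 × 119) = 549504 / 105434 = 5.21183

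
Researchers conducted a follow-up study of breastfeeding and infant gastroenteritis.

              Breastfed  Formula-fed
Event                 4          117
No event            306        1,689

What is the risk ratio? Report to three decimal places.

Reading the table with exposure as columns: a = 4 (Breastfed, case), b = 306 (Breastfed, non-case), c = 117 (Formula-fed, case), d = 1689.
Risk in exposed = 4/310 = 0.01290; risk in unexposed = 117/1806 = 0.06478.
RR = 0.01290 / 0.06478 = 0.19917
The risk is 80% lower among the exposed than among the unexposed.

0.199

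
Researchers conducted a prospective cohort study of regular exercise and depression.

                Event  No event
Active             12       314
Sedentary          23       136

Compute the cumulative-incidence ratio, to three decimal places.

Cells: a = 12, b = 314, c = 23, d = 136.
Risk in exposed = 12/326 = 0.03681; risk in unexposed = 23/159 = 0.14465.
RR = 0.03681 / 0.14465 = 0.25447
The risk is 75% lower among the exposed than among the unexposed.

0.254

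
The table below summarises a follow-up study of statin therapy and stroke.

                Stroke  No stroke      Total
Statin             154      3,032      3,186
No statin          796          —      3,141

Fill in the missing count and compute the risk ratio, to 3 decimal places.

The missing cell is in the unexposed row: 3141 − 796 = 2345.
So a = 154, b = 3032, c = 796, d = 2345.
RR = [a/(a+b)] / [c/(c+d)] = (154/3186) / (796/3141) = 0.04834/0.25342 = 0.19073

0.191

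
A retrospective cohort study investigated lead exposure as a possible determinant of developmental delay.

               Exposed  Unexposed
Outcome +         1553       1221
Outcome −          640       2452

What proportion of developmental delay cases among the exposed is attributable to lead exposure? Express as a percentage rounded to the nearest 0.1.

53.1

Reading the table with exposure as columns: a = 1553 (Exposed, case), b = 640 (Exposed, non-case), c = 1221 (Unexposed, case), d = 2452.
Risk in exposed = 1553/2193 = 0.70816; risk in unexposed = 1221/3673 = 0.33243.
RR = 0.70816/0.33243 = 2.13029
AR% = (RR − 1)/RR × 100 = (2.13029 − 1)/2.13029 × 100 = 53.0580%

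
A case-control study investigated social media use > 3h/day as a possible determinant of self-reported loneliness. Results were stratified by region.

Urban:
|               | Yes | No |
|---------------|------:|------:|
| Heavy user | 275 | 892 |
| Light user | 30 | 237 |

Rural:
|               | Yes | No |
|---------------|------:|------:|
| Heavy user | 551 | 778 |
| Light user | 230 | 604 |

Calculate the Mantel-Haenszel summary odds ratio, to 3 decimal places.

OR_MH = Σ(aᵢdᵢ/nᵢ) / Σ(bᵢcᵢ/nᵢ), where nᵢ is the stratum total.
Stratum 1 (Urban): n = 1434; a·d/n = 275·237/1434 = 45.4498; b·c/n = 892·30/1434 = 18.6611
Stratum 2 (Rural): n = 2163; a·d/n = 551·604/2163 = 153.8622; b·c/n = 778·230/2163 = 82.7277
OR_MH = (45.4498 + 153.8622) / (18.6611 + 82.7277) = 199.3120 / 101.3888 = 1.96582

1.966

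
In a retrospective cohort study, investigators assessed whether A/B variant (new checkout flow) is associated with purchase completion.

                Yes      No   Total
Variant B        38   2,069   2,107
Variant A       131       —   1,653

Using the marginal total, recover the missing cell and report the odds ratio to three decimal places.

0.213

The missing cell is in the unexposed row: 1653 − 131 = 1522.
So a = 38, b = 2069, c = 131, d = 1522.
OR = (a·d)/(b·c) = (38 × 1522) / (2069 × 131) = 57836 / 271039 = 0.21339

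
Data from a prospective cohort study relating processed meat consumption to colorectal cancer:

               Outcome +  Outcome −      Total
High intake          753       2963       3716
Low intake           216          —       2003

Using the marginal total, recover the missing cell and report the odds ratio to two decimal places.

2.10

The missing cell is in the unexposed row: 2003 − 216 = 1787.
So a = 753, b = 2963, c = 216, d = 1787.
OR = (a·d)/(b·c) = (753 × 1787) / (2963 × 216) = 1345611 / 640008 = 2.10249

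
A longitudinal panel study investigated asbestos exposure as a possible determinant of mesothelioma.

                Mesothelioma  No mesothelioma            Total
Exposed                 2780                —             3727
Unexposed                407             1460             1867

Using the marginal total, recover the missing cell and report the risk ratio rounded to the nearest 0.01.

The missing cell is in the exposed row: 3727 − 2780 = 947.
So a = 2780, b = 947, c = 407, d = 1460.
RR = [a/(a+b)] / [c/(c+d)] = (2780/3727) / (407/1867) = 0.74591/0.21800 = 3.42165

3.42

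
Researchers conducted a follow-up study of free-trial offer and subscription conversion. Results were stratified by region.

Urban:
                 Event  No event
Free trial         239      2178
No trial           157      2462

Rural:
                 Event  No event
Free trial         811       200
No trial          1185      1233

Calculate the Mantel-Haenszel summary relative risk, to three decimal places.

1.639

RR_MH = Σ(aᵢ·n₀ᵢ/nᵢ) / Σ(cᵢ·n₁ᵢ/nᵢ), with n₁ᵢ = aᵢ+bᵢ (exposed), n₀ᵢ = cᵢ+dᵢ (unexposed), nᵢ = n₁ᵢ+n₀ᵢ.
Stratum 1 (Urban): n₁ = 2417, n₀ = 2619, n = 5036; a·n₀/n = 239·2619/5036 = 124.2933; c·n₁/n = 157·2417/5036 = 75.3513
Stratum 2 (Rural): n₁ = 1011, n₀ = 2418, n = 3429; a·n₀/n = 811·2418/3429 = 571.8863; c·n₁/n = 1185·1011/3429 = 349.3832
RR_MH = (124.2933 + 571.8863) / (75.3513 + 349.3832) = 696.1796 / 424.7345 = 1.63909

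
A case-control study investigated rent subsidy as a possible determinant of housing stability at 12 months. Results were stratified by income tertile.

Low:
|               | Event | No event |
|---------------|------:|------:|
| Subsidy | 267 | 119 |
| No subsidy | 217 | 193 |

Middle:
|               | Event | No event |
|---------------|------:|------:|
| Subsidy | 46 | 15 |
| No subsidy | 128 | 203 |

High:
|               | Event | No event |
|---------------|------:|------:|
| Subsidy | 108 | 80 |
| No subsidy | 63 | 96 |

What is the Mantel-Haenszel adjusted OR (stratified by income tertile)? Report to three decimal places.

OR_MH = Σ(aᵢdᵢ/nᵢ) / Σ(bᵢcᵢ/nᵢ), where nᵢ is the stratum total.
Stratum 1 (Low): n = 796; a·d/n = 267·193/796 = 64.7374; b·c/n = 119·217/796 = 32.4410
Stratum 2 (Middle): n = 392; a·d/n = 46·203/392 = 23.8214; b·c/n = 15·128/392 = 4.8980
Stratum 3 (High): n = 347; a·d/n = 108·96/347 = 29.8790; b·c/n = 80·63/347 = 14.5245
OR_MH = (64.7374 + 23.8214 + 29.8790) / (32.4410 + 4.8980 + 14.5245) = 118.4378 / 51.8634 = 2.28365

2.284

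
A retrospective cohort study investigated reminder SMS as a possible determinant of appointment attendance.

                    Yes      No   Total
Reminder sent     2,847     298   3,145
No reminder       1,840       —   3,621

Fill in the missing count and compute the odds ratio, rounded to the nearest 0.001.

The missing cell is in the unexposed row: 3621 − 1840 = 1781.
So a = 2847, b = 298, c = 1840, d = 1781.
OR = (a·d)/(b·c) = (2847 × 1781) / (298 × 1840) = 5070507 / 548320 = 9.24735

9.247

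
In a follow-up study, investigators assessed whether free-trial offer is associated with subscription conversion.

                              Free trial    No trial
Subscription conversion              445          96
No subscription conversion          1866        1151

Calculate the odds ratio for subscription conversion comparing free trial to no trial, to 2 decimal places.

Reading the table with exposure as columns: a = 445 (Free trial, case), b = 1866 (Free trial, non-case), c = 96 (No trial, case), d = 1151.
OR = (a·d)/(b·c) = (445 × 1151) / (1866 × 96) = 512195 / 179136 = 2.85925
The odds of subscription conversion are about 2.86 times as high in the free trial group.

2.86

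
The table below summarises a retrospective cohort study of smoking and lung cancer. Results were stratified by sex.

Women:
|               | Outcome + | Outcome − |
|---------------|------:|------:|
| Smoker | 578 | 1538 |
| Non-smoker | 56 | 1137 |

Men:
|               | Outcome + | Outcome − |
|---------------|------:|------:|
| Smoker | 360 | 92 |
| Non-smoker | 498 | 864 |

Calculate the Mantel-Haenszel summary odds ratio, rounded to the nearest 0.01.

7.22

OR_MH = Σ(aᵢdᵢ/nᵢ) / Σ(bᵢcᵢ/nᵢ), where nᵢ is the stratum total.
Stratum 1 (Women): n = 3309; a·d/n = 578·1137/3309 = 198.6056; b·c/n = 1538·56/3309 = 26.0284
Stratum 2 (Men): n = 1814; a·d/n = 360·864/1814 = 171.4664; b·c/n = 92·498/1814 = 25.2569
OR_MH = (198.6056 + 171.4664) / (26.0284 + 25.2569) = 370.0720 / 51.2853 = 7.21595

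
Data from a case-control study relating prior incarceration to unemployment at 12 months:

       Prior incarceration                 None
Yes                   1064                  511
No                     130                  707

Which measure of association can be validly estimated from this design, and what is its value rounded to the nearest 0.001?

11.324

Reading the table with exposure as columns: a = 1064 (Prior incarceration, case), b = 130 (Prior incarceration, non-case), c = 511 (None, case), d = 707.
This is a case-control study: participants were sampled on outcome status, so risks in the source population cannot be estimated directly — relative risk is not valid here. The odds ratio is the appropriate measure.
OR = (a·d)/(b·c) = (1064 × 707) / (130 × 511) = 752248 / 66430 = 11.32392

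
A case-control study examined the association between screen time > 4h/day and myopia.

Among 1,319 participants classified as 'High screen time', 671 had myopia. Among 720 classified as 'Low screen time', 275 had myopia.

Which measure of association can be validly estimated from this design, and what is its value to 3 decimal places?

From the description: a = 671, b = 648, c = 275, d = 445.
This is a case-control study: participants were sampled on outcome status, so risks in the source population cannot be estimated directly — relative risk is not valid here. The odds ratio is the appropriate measure.
OR = (a·d)/(b·c) = (671 × 445) / (648 × 275) = 298595 / 178200 = 1.67562

1.676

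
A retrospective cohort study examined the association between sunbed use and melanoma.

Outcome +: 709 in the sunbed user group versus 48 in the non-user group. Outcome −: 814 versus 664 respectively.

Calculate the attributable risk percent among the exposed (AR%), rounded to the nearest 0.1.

From the description: a = 709, b = 814, c = 48, d = 664.
Risk in exposed = 709/1523 = 0.46553; risk in unexposed = 48/712 = 0.06742.
RR = 0.46553/0.06742 = 6.90534
AR% = (RR − 1)/RR × 100 = (6.90534 − 1)/6.90534 × 100 = 85.5185%

85.5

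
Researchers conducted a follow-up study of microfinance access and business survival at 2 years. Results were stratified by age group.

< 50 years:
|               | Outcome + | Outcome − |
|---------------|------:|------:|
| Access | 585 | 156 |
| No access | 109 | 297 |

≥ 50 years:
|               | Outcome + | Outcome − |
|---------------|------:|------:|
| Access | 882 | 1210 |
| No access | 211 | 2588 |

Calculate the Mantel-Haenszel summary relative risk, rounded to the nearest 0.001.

RR_MH = Σ(aᵢ·n₀ᵢ/nᵢ) / Σ(cᵢ·n₁ᵢ/nᵢ), with n₁ᵢ = aᵢ+bᵢ (exposed), n₀ᵢ = cᵢ+dᵢ (unexposed), nᵢ = n₁ᵢ+n₀ᵢ.
Stratum 1 (< 50 years): n₁ = 741, n₀ = 406, n = 1147; a·n₀/n = 585·406/1147 = 207.0706; c·n₁/n = 109·741/1147 = 70.4176
Stratum 2 (≥ 50 years): n₁ = 2092, n₀ = 2799, n = 4891; a·n₀/n = 882·2799/4891 = 504.7471; c·n₁/n = 211·2092/4891 = 90.2498
RR_MH = (207.0706 + 504.7471) / (70.4176 + 90.2498) = 711.8177 / 160.6675 = 4.43038

4.430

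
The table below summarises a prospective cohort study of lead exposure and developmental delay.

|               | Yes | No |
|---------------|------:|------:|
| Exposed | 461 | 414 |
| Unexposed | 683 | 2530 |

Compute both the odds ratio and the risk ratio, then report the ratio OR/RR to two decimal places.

Cells: a = 461, b = 414, c = 683, d = 2530.
OR = (461·2530)/(414·683) = 1166330/282762 = 4.12478
Risk in exposed = 461/875 = 0.52686; risk in unexposed = 683/3213 = 0.21257; RR = 2.47847
OR/RR = 4.12478 / 2.47847 = 1.66425
The outcome is not rare, so the OR lies further from 1 than the RR.

1.66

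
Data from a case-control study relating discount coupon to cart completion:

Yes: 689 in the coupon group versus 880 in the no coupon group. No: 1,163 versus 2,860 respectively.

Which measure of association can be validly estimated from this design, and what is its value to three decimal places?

From the description: a = 689, b = 1163, c = 880, d = 2860.
This is a case-control study: participants were sampled on outcome status, so risks in the source population cannot be estimated directly — relative risk is not valid here. The odds ratio is the appropriate measure.
OR = (a·d)/(b·c) = (689 × 2860) / (1163 × 880) = 1970540 / 1023440 = 1.92541

1.925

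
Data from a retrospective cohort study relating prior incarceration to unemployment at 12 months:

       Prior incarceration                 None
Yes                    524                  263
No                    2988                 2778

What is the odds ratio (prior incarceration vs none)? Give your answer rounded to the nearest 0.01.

Reading the table with exposure as columns: a = 524 (Prior incarceration, case), b = 2988 (Prior incarceration, non-case), c = 263 (None, case), d = 2778.
OR = (a·d)/(b·c) = (524 × 2778) / (2988 × 263) = 1455672 / 785844 = 1.85237
The odds of unemployment at 12 months are about 1.85 times as high in the prior incarceration group.

1.85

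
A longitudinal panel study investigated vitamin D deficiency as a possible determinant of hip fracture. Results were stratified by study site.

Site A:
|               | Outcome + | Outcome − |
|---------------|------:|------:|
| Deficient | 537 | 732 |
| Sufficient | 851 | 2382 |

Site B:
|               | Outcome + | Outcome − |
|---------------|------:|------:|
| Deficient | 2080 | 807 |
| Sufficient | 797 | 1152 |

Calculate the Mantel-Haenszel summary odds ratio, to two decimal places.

OR_MH = Σ(aᵢdᵢ/nᵢ) / Σ(bᵢcᵢ/nᵢ), where nᵢ is the stratum total.
Stratum 1 (Site A): n = 4502; a·d/n = 537·2382/4502 = 284.1257; b·c/n = 732·851/4502 = 138.3678
Stratum 2 (Site B): n = 4836; a·d/n = 2080·1152/4836 = 495.4839; b·c/n = 807·797/4836 = 132.9981
OR_MH = (284.1257 + 495.4839) / (138.3678 + 132.9981) = 779.6096 / 271.3660 = 2.87291

2.87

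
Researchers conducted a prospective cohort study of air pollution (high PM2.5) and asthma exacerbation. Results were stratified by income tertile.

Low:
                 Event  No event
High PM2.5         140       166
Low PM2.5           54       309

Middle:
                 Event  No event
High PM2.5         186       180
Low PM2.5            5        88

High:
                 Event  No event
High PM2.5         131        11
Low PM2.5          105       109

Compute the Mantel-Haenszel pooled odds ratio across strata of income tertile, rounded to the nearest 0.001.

OR_MH = Σ(aᵢdᵢ/nᵢ) / Σ(bᵢcᵢ/nᵢ), where nᵢ is the stratum total.
Stratum 1 (Low): n = 669; a·d/n = 140·309/669 = 64.6637; b·c/n = 166·54/669 = 13.3991
Stratum 2 (Middle): n = 459; a·d/n = 186·88/459 = 35.6601; b·c/n = 180·5/459 = 1.9608
Stratum 3 (High): n = 356; a·d/n = 131·109/356 = 40.1096; b·c/n = 11·105/356 = 3.2444
OR_MH = (64.6637 + 35.6601 + 40.1096) / (13.3991 + 1.9608 + 3.2444) = 140.4334 / 18.6043 = 7.54845

7.548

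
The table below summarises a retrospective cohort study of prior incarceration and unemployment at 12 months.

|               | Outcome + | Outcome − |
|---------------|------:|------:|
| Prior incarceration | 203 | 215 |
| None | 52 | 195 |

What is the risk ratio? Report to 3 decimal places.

Cells: a = 203, b = 215, c = 52, d = 195.
Risk in exposed = 203/418 = 0.48565; risk in unexposed = 52/247 = 0.21053.
RR = 0.48565 / 0.21053 = 2.30682
The risk among the exposed is 2.31 times that among the unexposed.

2.307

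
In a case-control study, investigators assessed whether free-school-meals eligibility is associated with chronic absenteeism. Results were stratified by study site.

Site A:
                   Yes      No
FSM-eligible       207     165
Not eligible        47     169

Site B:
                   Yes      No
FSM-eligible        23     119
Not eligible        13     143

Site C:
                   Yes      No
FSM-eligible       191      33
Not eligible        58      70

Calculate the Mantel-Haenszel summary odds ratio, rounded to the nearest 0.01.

OR_MH = Σ(aᵢdᵢ/nᵢ) / Σ(bᵢcᵢ/nᵢ), where nᵢ is the stratum total.
Stratum 1 (Site A): n = 588; a·d/n = 207·169/588 = 59.4949; b·c/n = 165·47/588 = 13.1888
Stratum 2 (Site B): n = 298; a·d/n = 23·143/298 = 11.0369; b·c/n = 119·13/298 = 5.1913
Stratum 3 (Site C): n = 352; a·d/n = 191·70/352 = 37.9830; b·c/n = 33·58/352 = 5.4375
OR_MH = (59.4949 + 11.0369 + 37.9830) / (13.1888 + 5.1913 + 5.4375) = 108.5148 / 23.8176 = 4.55608

4.56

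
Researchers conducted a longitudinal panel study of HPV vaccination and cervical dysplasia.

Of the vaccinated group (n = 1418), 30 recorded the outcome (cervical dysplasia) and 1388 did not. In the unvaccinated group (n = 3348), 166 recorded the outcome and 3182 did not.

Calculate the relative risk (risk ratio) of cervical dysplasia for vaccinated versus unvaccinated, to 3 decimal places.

From the description: a = 30, b = 1388, c = 166, d = 3182.
Risk in exposed = 30/1418 = 0.02116; risk in unexposed = 166/3348 = 0.04958.
RR = 0.02116 / 0.04958 = 0.42670
The risk is 57% lower among the exposed than among the unexposed.

0.427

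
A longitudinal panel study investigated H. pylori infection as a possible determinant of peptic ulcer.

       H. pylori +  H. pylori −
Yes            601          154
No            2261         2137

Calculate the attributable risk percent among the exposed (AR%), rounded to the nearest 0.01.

67.99

Reading the table with exposure as columns: a = 601 (H. pylori +, case), b = 2261 (H. pylori +, non-case), c = 154 (H. pylori −, case), d = 2137.
Risk in exposed = 601/2862 = 0.20999; risk in unexposed = 154/2291 = 0.06722.
RR = 0.20999/0.06722 = 3.12399
AR% = (RR − 1)/RR × 100 = (3.12399 − 1)/3.12399 × 100 = 67.9896%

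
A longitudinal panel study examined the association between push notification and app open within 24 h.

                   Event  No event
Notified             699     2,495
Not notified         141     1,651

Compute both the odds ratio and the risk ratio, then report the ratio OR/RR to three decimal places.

1.179

Cells: a = 699, b = 2495, c = 141, d = 1651.
OR = (699·1651)/(2495·141) = 1154049/351795 = 3.28046
Risk in exposed = 699/3194 = 0.21885; risk in unexposed = 141/1792 = 0.07868; RR = 2.78139
OR/RR = 3.28046 / 2.78139 = 1.17943
The outcome is not rare, so the OR lies further from 1 than the RR.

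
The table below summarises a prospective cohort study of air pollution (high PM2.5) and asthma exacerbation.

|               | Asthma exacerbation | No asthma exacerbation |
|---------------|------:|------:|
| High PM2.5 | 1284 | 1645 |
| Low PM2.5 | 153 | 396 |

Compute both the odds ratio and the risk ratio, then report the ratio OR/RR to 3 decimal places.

1.284

Cells: a = 1284, b = 1645, c = 153, d = 396.
OR = (1284·396)/(1645·153) = 508464/251685 = 2.02024
Risk in exposed = 1284/2929 = 0.43837; risk in unexposed = 153/549 = 0.27869; RR = 1.57299
OR/RR = 2.02024 / 1.57299 = 1.28433
The outcome is not rare, so the OR lies further from 1 than the RR.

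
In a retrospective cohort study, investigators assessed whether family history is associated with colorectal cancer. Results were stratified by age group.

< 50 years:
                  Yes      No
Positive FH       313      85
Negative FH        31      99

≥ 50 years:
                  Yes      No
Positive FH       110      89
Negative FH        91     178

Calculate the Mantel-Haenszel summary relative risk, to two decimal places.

2.26

RR_MH = Σ(aᵢ·n₀ᵢ/nᵢ) / Σ(cᵢ·n₁ᵢ/nᵢ), with n₁ᵢ = aᵢ+bᵢ (exposed), n₀ᵢ = cᵢ+dᵢ (unexposed), nᵢ = n₁ᵢ+n₀ᵢ.
Stratum 1 (< 50 years): n₁ = 398, n₀ = 130, n = 528; a·n₀/n = 313·130/528 = 77.0644; c·n₁/n = 31·398/528 = 23.3674
Stratum 2 (≥ 50 years): n₁ = 199, n₀ = 269, n = 468; a·n₀/n = 110·269/468 = 63.2265; c·n₁/n = 91·199/468 = 38.6944
RR_MH = (77.0644 + 63.2265) / (23.3674 + 38.6944) = 140.2909 / 62.0619 = 2.26050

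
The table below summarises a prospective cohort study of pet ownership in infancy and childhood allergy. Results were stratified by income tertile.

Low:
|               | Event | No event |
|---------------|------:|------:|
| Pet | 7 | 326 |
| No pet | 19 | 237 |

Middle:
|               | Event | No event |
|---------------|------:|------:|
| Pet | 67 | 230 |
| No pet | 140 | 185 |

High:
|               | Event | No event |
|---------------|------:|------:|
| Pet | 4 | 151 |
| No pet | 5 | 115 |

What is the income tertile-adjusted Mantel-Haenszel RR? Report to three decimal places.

RR_MH = Σ(aᵢ·n₀ᵢ/nᵢ) / Σ(cᵢ·n₁ᵢ/nᵢ), with n₁ᵢ = aᵢ+bᵢ (exposed), n₀ᵢ = cᵢ+dᵢ (unexposed), nᵢ = n₁ᵢ+n₀ᵢ.
Stratum 1 (Low): n₁ = 333, n₀ = 256, n = 589; a·n₀/n = 7·256/589 = 3.0424; c·n₁/n = 19·333/589 = 10.7419
Stratum 2 (Middle): n₁ = 297, n₀ = 325, n = 622; a·n₀/n = 67·325/622 = 35.0080; c·n₁/n = 140·297/622 = 66.8489
Stratum 3 (High): n₁ = 155, n₀ = 120, n = 275; a·n₀/n = 4·120/275 = 1.7455; c·n₁/n = 5·155/275 = 2.8182
RR_MH = (3.0424 + 35.0080 + 1.7455) / (10.7419 + 66.8489 + 2.8182) = 39.7959 / 80.4090 = 0.49492

0.495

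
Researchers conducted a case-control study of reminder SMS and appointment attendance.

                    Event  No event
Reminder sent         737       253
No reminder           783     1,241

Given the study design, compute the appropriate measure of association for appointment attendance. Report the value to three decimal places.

Cells: a = 737, b = 253, c = 783, d = 1241.
This is a case-control study: participants were sampled on outcome status, so risks in the source population cannot be estimated directly — relative risk is not valid here. The odds ratio is the appropriate measure.
OR = (a·d)/(b·c) = (737 × 1241) / (253 × 783) = 914617 / 198099 = 4.61697

4.617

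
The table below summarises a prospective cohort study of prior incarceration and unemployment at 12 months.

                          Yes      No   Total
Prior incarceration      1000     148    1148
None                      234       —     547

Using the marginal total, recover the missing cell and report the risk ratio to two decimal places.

The missing cell is in the unexposed row: 547 − 234 = 313.
So a = 1000, b = 148, c = 234, d = 313.
RR = [a/(a+b)] / [c/(c+d)] = (1000/1148) / (234/547) = 0.87108/0.42779 = 2.03624

2.04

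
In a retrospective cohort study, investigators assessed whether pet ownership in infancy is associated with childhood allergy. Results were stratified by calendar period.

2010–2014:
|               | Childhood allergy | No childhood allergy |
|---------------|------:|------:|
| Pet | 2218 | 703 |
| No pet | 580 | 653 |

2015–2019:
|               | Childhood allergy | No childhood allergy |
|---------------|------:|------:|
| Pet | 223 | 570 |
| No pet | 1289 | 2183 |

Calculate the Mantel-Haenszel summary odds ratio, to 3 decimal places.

OR_MH = Σ(aᵢdᵢ/nᵢ) / Σ(bᵢcᵢ/nᵢ), where nᵢ is the stratum total.
Stratum 1 (2010–2014): n = 4154; a·d/n = 2218·653/4154 = 348.6649; b·c/n = 703·580/4154 = 98.1560
Stratum 2 (2015–2019): n = 4265; a·d/n = 223·2183/4265 = 114.1404; b·c/n = 570·1289/4265 = 172.2696
OR_MH = (348.6649 + 114.1404) / (98.1560 + 172.2696) = 462.8053 / 270.4256 = 1.71140

1.711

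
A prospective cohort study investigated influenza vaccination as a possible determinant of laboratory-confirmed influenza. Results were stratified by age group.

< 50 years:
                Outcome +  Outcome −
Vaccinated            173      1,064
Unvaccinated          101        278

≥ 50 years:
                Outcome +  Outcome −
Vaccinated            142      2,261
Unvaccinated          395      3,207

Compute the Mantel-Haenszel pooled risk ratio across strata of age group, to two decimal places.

RR_MH = Σ(aᵢ·n₀ᵢ/nᵢ) / Σ(cᵢ·n₁ᵢ/nᵢ), with n₁ᵢ = aᵢ+bᵢ (exposed), n₀ᵢ = cᵢ+dᵢ (unexposed), nᵢ = n₁ᵢ+n₀ᵢ.
Stratum 1 (< 50 years): n₁ = 1237, n₀ = 379, n = 1616; a·n₀/n = 173·379/1616 = 40.5736; c·n₁/n = 101·1237/1616 = 77.3125
Stratum 2 (≥ 50 years): n₁ = 2403, n₀ = 3602, n = 6005; a·n₀/n = 142·3602/6005 = 85.1764; c·n₁/n = 395·2403/6005 = 158.0658
RR_MH = (40.5736 + 85.1764) / (77.3125 + 158.0658) = 125.7500 / 235.3783 = 0.53425

0.53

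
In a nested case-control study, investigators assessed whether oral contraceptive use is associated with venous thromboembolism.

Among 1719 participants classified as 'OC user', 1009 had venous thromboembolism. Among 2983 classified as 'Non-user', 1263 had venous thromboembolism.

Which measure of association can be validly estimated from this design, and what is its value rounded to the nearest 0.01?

From the description: a = 1009, b = 710, c = 1263, d = 1720.
This is a nested case-control study: participants were sampled on outcome status, so risks in the source population cannot be estimated directly — relative risk is not valid here. The odds ratio is the appropriate measure.
OR = (a·d)/(b·c) = (1009 × 1720) / (710 × 1263) = 1735480 / 896730 = 1.93534

1.94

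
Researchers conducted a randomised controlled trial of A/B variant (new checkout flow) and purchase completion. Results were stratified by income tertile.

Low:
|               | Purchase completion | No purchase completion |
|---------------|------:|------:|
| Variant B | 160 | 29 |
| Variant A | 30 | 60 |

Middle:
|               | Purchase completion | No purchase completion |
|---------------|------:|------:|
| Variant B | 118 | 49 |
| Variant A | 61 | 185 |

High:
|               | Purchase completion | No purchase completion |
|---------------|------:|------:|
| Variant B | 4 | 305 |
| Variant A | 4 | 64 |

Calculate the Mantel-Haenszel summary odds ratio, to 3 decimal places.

6.471

OR_MH = Σ(aᵢdᵢ/nᵢ) / Σ(bᵢcᵢ/nᵢ), where nᵢ is the stratum total.
Stratum 1 (Low): n = 279; a·d/n = 160·60/279 = 34.4086; b·c/n = 29·30/279 = 3.1183
Stratum 2 (Middle): n = 413; a·d/n = 118·185/413 = 52.8571; b·c/n = 49·61/413 = 7.2373
Stratum 3 (High): n = 377; a·d/n = 4·64/377 = 0.6790; b·c/n = 305·4/377 = 3.2361
OR_MH = (34.4086 + 52.8571 + 0.6790) / (3.1183 + 7.2373 + 3.2361) = 87.9448 / 13.5916 = 6.47051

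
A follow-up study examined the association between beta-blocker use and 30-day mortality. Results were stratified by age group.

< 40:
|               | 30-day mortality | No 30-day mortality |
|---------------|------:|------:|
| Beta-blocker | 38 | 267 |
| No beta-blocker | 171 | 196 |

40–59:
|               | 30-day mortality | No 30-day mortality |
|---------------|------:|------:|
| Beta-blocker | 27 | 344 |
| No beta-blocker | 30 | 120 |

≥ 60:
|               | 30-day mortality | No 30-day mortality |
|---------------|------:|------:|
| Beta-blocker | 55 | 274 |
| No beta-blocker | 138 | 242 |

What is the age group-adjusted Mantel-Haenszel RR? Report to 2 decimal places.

RR_MH = Σ(aᵢ·n₀ᵢ/nᵢ) / Σ(cᵢ·n₁ᵢ/nᵢ), with n₁ᵢ = aᵢ+bᵢ (exposed), n₀ᵢ = cᵢ+dᵢ (unexposed), nᵢ = n₁ᵢ+n₀ᵢ.
Stratum 1 (< 40): n₁ = 305, n₀ = 367, n = 672; a·n₀/n = 38·367/672 = 20.7530; c·n₁/n = 171·305/672 = 77.6116
Stratum 2 (40–59): n₁ = 371, n₀ = 150, n = 521; a·n₀/n = 27·150/521 = 7.7735; c·n₁/n = 30·371/521 = 21.3628
Stratum 3 (≥ 60): n₁ = 329, n₀ = 380, n = 709; a·n₀/n = 55·380/709 = 29.4781; c·n₁/n = 138·329/709 = 64.0367
RR_MH = (20.7530 + 7.7735 + 29.4781) / (77.6116 + 21.3628 + 64.0367) = 58.0046 / 163.0110 = 0.35583

0.36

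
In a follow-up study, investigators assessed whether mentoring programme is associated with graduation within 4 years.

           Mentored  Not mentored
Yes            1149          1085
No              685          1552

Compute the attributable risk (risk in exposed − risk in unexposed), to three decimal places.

Reading the table with exposure as columns: a = 1149 (Mentored, case), b = 685 (Mentored, non-case), c = 1085 (Not mentored, case), d = 1552.
Risk in exposed = 1149/1834 = 0.626499; risk in unexposed = 1085/2637 = 0.411452.
Risk difference = 0.626499 − 0.411452 = 0.215047

0.215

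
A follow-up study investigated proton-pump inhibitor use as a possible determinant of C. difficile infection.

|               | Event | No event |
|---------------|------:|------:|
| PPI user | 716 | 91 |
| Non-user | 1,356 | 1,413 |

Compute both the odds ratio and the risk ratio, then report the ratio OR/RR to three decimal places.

Cells: a = 716, b = 91, c = 1356, d = 1413.
OR = (716·1413)/(91·1356) = 1011708/123396 = 8.19887
Risk in exposed = 716/807 = 0.88724; risk in unexposed = 1356/2769 = 0.48971; RR = 1.81177
OR/RR = 8.19887 / 1.81177 = 4.52534
The outcome is not rare, so the OR lies further from 1 than the RR.

4.525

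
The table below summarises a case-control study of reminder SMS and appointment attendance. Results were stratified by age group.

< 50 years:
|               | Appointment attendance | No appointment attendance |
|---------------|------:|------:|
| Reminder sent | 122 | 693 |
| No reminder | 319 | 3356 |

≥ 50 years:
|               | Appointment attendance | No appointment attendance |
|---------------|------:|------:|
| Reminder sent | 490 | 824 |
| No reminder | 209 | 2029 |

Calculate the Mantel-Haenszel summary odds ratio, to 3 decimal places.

OR_MH = Σ(aᵢdᵢ/nᵢ) / Σ(bᵢcᵢ/nᵢ), where nᵢ is the stratum total.
Stratum 1 (< 50 years): n = 4490; a·d/n = 122·3356/4490 = 91.1875; b·c/n = 693·319/4490 = 49.2354
Stratum 2 (≥ 50 years): n = 3552; a·d/n = 490·2029/3552 = 279.9015; b·c/n = 824·209/3552 = 48.4842
OR_MH = (91.1875 + 279.9015) / (49.2354 + 48.4842) = 371.0890 / 97.7196 = 3.79749

3.797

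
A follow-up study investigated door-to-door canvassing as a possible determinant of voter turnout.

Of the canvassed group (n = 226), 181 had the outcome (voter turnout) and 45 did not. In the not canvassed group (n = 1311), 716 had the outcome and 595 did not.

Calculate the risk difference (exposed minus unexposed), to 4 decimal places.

From the description: a = 181, b = 45, c = 716, d = 595.
Risk in exposed = 181/226 = 0.800885; risk in unexposed = 716/1311 = 0.546148.
Risk difference = 0.800885 − 0.546148 = 0.254737

0.2547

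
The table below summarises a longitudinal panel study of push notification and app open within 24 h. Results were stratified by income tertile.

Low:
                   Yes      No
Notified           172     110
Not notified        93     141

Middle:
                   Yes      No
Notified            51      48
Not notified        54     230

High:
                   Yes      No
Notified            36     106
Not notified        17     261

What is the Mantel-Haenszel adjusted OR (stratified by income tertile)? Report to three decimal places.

3.238

OR_MH = Σ(aᵢdᵢ/nᵢ) / Σ(bᵢcᵢ/nᵢ), where nᵢ is the stratum total.
Stratum 1 (Low): n = 516; a·d/n = 172·141/516 = 47.0000; b·c/n = 110·93/516 = 19.8256
Stratum 2 (Middle): n = 383; a·d/n = 51·230/383 = 30.6266; b·c/n = 48·54/383 = 6.7676
Stratum 3 (High): n = 420; a·d/n = 36·261/420 = 22.3714; b·c/n = 106·17/420 = 4.2905
OR_MH = (47.0000 + 30.6266 + 22.3714) / (19.8256 + 6.7676 + 4.2905) = 99.9981 / 30.8837 = 3.23789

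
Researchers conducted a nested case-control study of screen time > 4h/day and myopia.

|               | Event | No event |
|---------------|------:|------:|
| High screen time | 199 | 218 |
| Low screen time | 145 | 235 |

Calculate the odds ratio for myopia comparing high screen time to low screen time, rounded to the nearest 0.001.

Cells: a = 199, b = 218, c = 145, d = 235.
OR = (a·d)/(b·c) = (199 × 235) / (218 × 145) = 46765 / 31610 = 1.47944
The odds of myopia are about 1.48 times as high in the high screen time group.

1.479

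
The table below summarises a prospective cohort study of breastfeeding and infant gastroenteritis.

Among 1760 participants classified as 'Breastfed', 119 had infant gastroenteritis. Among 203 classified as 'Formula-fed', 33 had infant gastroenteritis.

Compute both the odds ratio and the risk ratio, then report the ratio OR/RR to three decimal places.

From the description: a = 119, b = 1641, c = 33, d = 170.
OR = (119·170)/(1641·33) = 20230/54153 = 0.37357
Risk in exposed = 119/1760 = 0.06761; risk in unexposed = 33/203 = 0.16256; RR = 0.41593
OR/RR = 0.37357 / 0.41593 = 0.89817
The outcome is not rare, so the OR lies further from 1 than the RR.

0.898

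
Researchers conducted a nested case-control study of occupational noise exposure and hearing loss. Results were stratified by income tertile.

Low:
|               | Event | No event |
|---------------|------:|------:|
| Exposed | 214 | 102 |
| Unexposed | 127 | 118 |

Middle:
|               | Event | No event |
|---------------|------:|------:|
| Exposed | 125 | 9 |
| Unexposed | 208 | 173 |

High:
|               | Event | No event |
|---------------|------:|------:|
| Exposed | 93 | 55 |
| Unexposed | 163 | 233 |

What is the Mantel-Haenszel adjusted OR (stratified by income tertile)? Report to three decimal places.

OR_MH = Σ(aᵢdᵢ/nᵢ) / Σ(bᵢcᵢ/nᵢ), where nᵢ is the stratum total.
Stratum 1 (Low): n = 561; a·d/n = 214·118/561 = 45.0125; b·c/n = 102·127/561 = 23.0909
Stratum 2 (Middle): n = 515; a·d/n = 125·173/515 = 41.9903; b·c/n = 9·208/515 = 3.6350
Stratum 3 (High): n = 544; a·d/n = 93·233/544 = 39.8327; b·c/n = 55·163/544 = 16.4798
OR_MH = (45.0125 + 41.9903 + 39.8327) / (23.0909 + 3.6350 + 16.4798) = 126.8355 / 43.2056 = 2.93562

2.936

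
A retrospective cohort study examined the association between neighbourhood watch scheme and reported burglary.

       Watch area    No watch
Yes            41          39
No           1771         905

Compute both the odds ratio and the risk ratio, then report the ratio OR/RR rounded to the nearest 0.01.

0.98

Reading the table with exposure as columns: a = 41 (Watch area, case), b = 1771 (Watch area, non-case), c = 39 (No watch, case), d = 905.
OR = (41·905)/(1771·39) = 37105/69069 = 0.53722
Risk in exposed = 41/1812 = 0.02263; risk in unexposed = 39/944 = 0.04131; RR = 0.54769
OR/RR = 0.53722 / 0.54769 = 0.98088
The outcome is rare in both groups, so OR ≈ RR (ratio near 1).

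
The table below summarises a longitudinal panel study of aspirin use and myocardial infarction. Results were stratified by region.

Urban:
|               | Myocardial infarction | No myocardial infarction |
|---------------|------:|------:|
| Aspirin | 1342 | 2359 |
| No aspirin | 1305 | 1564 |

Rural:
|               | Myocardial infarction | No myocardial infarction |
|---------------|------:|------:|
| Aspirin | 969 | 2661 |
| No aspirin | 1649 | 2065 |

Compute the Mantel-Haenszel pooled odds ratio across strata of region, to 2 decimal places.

0.56

OR_MH = Σ(aᵢdᵢ/nᵢ) / Σ(bᵢcᵢ/nᵢ), where nᵢ is the stratum total.
Stratum 1 (Urban): n = 6570; a·d/n = 1342·1564/6570 = 319.4654; b·c/n = 2359·1305/6570 = 468.5685
Stratum 2 (Rural): n = 7344; a·d/n = 969·2065/7344 = 272.4653; b·c/n = 2661·1649/7344 = 597.4931
OR_MH = (319.4654 + 272.4653) / (468.5685 + 597.4931) = 591.9307 / 1066.0615 = 0.55525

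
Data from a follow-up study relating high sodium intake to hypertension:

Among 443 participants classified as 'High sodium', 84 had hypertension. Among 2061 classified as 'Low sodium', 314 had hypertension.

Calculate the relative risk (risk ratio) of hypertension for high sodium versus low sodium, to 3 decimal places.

1.245

From the description: a = 84, b = 359, c = 314, d = 1747.
Risk in exposed = 84/443 = 0.18962; risk in unexposed = 314/2061 = 0.15235.
RR = 0.18962 / 0.15235 = 1.24458
The risk among the exposed is 1.24 times that among the unexposed.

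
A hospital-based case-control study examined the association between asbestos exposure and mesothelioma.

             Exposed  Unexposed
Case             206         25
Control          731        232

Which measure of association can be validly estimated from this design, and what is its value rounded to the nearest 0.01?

2.62

Reading the table with exposure as columns: a = 206 (Exposed, case), b = 731 (Exposed, non-case), c = 25 (Unexposed, case), d = 232.
This is a hospital-based case-control study: participants were sampled on outcome status, so risks in the source population cannot be estimated directly — relative risk is not valid here. The odds ratio is the appropriate measure.
OR = (a·d)/(b·c) = (206 × 232) / (731 × 25) = 47792 / 18275 = 2.61516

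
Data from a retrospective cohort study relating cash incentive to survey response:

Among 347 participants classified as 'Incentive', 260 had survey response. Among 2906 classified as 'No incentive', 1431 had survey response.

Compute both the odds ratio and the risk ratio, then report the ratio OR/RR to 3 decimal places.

From the description: a = 260, b = 87, c = 1431, d = 1475.
OR = (260·1475)/(87·1431) = 383500/124497 = 3.08040
Risk in exposed = 260/347 = 0.74928; risk in unexposed = 1431/2906 = 0.49243; RR = 1.52160
OR/RR = 3.08040 / 1.52160 = 2.02445
The outcome is not rare, so the OR lies further from 1 than the RR.

2.024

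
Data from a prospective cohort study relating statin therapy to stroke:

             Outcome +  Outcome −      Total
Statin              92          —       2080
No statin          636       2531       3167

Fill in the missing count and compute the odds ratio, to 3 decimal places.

0.184

The missing cell is in the exposed row: 2080 − 92 = 1988.
So a = 92, b = 1988, c = 636, d = 2531.
OR = (a·d)/(b·c) = (92 × 2531) / (1988 × 636) = 232852 / 1264368 = 0.18416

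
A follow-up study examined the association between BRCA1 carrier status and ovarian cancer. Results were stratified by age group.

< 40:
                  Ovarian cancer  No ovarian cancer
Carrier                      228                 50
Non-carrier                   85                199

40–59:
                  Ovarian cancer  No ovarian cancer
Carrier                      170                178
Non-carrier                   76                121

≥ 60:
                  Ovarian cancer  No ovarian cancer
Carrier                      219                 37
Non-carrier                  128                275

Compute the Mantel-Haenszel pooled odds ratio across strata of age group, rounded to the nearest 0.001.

5.304

OR_MH = Σ(aᵢdᵢ/nᵢ) / Σ(bᵢcᵢ/nᵢ), where nᵢ is the stratum total.
Stratum 1 (< 40): n = 562; a·d/n = 228·199/562 = 80.7331; b·c/n = 50·85/562 = 7.5623
Stratum 2 (40–59): n = 545; a·d/n = 170·121/545 = 37.7431; b·c/n = 178·76/545 = 24.8220
Stratum 3 (≥ 60): n = 659; a·d/n = 219·275/659 = 91.3885; b·c/n = 37·128/659 = 7.1866
OR_MH = (80.7331 + 37.7431 + 91.3885) / (7.5623 + 24.8220 + 7.1866) = 209.8647 / 39.5709 = 5.30350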